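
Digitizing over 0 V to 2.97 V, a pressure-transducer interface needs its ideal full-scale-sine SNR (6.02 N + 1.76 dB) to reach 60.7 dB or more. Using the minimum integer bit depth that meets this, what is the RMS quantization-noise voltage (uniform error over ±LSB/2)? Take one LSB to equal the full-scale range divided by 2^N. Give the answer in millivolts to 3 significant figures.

0.837 mV

Range is 2.97 V.
Solving 6.02 N ≥ 60.7 − 1.76: N ≥ 9.791. Round up → N = 10.
LSB = 2.97 V ÷ 2^10 = 2.97/1024 V = 2.9004 mV.
RMS noise = LSB/√12 = 0.837 mV.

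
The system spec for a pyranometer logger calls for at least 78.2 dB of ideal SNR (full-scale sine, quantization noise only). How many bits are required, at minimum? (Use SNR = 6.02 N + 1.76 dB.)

Required N = ⌈(78.2 − 1.76)/6.02⌉ = ⌈12.698⌉ = 13.

13 bits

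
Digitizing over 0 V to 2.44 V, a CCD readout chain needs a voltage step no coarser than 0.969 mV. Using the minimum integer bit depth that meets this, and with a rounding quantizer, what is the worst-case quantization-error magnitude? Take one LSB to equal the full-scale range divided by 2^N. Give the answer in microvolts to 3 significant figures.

298 µV

Full-scale range = 2.44 V.
Need 2^N ≥ 2.44 V / 0.969 mV = 2518 → N_min = 12.
Step size = 2.44/4096 V = 0.59570 mV.
Max error for round-to-nearest is LSB/2 = 298 µV.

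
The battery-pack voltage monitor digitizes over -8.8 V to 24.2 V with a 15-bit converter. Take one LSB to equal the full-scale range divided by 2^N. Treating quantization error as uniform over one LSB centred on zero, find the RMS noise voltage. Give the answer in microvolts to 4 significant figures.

Span: 24.2 V − (-8.8 V) = 33 V.
LSB = 33 V / 2^15 = 1.00708 mV.
V_rms = LSB/√12 = 1.00708 mV / √12 = 290.7 µV.

290.7 µV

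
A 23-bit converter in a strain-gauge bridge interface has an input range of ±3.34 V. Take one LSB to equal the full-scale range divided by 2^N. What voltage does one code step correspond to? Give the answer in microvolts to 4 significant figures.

0.7963 µV

The full-scale span is 3.34 − (-3.34) = 6.68 V.
2^23 = 8388608 levels.
LSB = 6.68 V ÷ 2^23 = 6.68/8388608 V = 0.7963 µV.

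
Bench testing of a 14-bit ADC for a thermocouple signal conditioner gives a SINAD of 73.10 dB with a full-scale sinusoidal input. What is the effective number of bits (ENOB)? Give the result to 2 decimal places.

ENOB = (73.10 − 1.76)/6.02 = 11.8505 bits.

11.85 bits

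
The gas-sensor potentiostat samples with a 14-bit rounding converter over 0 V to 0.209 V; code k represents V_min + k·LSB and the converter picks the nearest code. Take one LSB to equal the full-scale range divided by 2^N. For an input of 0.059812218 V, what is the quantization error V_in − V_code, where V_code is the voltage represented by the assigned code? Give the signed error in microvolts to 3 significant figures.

−2.30 µV

Range is 0.209 V. LSB = 0.209 V / 2^14 ≈ 12.76 µV.
(V_in − V_min)/LSB = (0.059812218 − (0)) × 16384/0.209 = 4688.8200 → nearest code k = 4689.
V_code = V_min + k × range/2^14 = 0 + 4689 × 0.209/16384 = 0.059814514160 V.
V_in − V_code = 0.059812218 − (0.059814514160) = −2.30 µV.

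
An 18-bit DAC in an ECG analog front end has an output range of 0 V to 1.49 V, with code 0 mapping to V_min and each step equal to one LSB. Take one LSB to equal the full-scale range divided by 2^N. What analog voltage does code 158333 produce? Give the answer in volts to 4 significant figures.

V_FS = 1.49 V. LSB = 1.49 V / 2^18.
Output = V_min + (158333/262144) × range = 0 + 0.603992 × 1.49 V
      = 0 V + 0.899949 V = 0.899949 V.

0.8999 V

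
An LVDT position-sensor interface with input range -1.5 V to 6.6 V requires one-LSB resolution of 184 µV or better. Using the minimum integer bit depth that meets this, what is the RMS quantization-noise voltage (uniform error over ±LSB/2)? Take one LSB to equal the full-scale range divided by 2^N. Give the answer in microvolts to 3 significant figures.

Span: 6.6 V − (-1.5 V) = 8.1 V.
8.1 V / 184 µV = 44020. Since 2^15 = 32768 and 2^16 = 65536, N = 16.
LSB = 8.1 V / 2^16 = 123.60 µV.
σ_q = LSB/√12 = 123.60 µV/3.4641 = 35.7 µV.

35.7 µV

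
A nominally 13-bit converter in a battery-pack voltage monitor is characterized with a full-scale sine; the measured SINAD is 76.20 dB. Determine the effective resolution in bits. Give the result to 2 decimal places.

(76.20 − 1.76) / 6.02 = 74.44/6.02 = 12.3654 effective bits.

12.37 bits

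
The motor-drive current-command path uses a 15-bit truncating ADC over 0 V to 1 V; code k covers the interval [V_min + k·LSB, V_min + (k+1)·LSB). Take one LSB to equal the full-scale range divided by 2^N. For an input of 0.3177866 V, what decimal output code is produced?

10413

Full-scale range = 1 V. LSB = 1 V / 2^15 ≈ 30.52 µV.
(V_in − V_min) × 2^15/range = (0.3177866 − (0)) × 32768/1 = 10413.231.
Floor → code = 10413.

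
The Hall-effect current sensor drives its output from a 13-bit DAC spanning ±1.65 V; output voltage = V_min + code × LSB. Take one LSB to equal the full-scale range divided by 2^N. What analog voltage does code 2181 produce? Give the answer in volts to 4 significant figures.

-0.7714 V

Span: 1.65 V − (-1.65 V) = 3.3 V. LSB = 3.3 V / 2^13.
Output = V_min + (2181/8192) × range = -1.65 + 0.266235 × 3.3 V
      = -1.65 + 0.878577 = -0.771423 V.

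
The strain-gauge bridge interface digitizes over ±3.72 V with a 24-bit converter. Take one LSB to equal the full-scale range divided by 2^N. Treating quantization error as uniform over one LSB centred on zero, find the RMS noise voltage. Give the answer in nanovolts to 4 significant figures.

128.0 nV

Range = 3.72 − (-3.72) = 7.44 V.
LSB = 7.44 V / 2^24 = 443.459 nV.
For a uniform distribution on [−LSB/2, +LSB/2], V_rms = LSB/√12 = 443.459 nV/3.4641 = 128.0 nV.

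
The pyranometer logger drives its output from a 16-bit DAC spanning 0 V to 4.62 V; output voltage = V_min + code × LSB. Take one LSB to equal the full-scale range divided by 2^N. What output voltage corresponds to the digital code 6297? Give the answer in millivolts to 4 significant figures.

443.9 mV

Span = 4.62 V. LSB = 4.62 V / 2^16.
V_out = 0 + 6297 × (4.62/65536) V
      = 0 + 0.443911 = 0.443911 V.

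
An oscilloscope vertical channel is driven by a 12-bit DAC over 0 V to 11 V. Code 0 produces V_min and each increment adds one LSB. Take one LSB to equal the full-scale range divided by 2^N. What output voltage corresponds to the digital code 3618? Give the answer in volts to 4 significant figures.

9.716 V

V_FS = 11 V. LSB = 11 V / 2^12.
V_out = 0 + 3618 × (11/4096) V
      = 0 V + 9.71631 V = 9.71631 V.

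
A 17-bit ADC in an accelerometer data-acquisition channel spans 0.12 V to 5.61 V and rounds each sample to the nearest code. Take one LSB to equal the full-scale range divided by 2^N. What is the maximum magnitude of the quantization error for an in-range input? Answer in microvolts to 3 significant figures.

The full-scale span is 5.61 − (0.12) = 5.49 V.
One LSB is 5.49 V / 131072 = 41.885 µV.
|e|_max = LSB/2 = 20.9 µV.

20.9 µV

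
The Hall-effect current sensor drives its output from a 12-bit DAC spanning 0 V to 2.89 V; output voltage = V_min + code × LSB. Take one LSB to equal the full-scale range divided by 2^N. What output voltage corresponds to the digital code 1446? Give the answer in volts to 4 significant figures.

Range is 2.89 V. LSB = 2.89 V / 2^12.
V_out = V_min + code × LSB = 0 V + 1446 × 2.89 V / 4096
      = 0 V + 1.02025 V = 1.02025 V.

1.020 V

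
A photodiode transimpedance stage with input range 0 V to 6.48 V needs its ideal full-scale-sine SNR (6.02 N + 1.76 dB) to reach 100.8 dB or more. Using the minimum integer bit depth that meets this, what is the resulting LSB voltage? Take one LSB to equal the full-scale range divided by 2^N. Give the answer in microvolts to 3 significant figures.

49.4 µV

Full-scale range = 6.48 V.
Required N = ⌈(100.8 − 1.76)/6.02⌉ = ⌈16.452⌉ = 17.
One LSB is 6.48 V / 131072 = 49.4 µV.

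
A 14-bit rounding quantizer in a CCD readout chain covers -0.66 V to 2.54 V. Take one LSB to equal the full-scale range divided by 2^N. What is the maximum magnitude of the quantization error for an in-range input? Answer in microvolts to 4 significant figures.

Span: 2.54 V − (-0.66 V) = 3.2 V.
One LSB is 3.2 V / 16384 = 195.313 µV.
Worst-case error for round-to-nearest is half an LSB: 97.66 µV.

97.66 µV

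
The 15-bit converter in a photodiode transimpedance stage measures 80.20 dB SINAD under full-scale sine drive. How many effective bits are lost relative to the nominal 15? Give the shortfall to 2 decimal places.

1.97 bits

N_eff = (80.20 − 1.76)/6.02 = 13.0299 bits.
Lost resolution: 15 − 13.0299 = 1.9701 bits.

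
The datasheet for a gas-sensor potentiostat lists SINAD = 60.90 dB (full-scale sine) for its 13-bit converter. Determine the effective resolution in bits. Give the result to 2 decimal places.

9.82 bits

Inverting SNR = 6.02 N + 1.76: N_eff = (60.90 − 1.76)/6.02 = 9.8239.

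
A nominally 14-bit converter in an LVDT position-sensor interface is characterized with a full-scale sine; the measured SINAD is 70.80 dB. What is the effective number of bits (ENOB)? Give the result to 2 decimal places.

Inverting SNR = 6.02 N + 1.76: N_eff = (70.80 − 1.76)/6.02 = 11.4684.

11.47 bits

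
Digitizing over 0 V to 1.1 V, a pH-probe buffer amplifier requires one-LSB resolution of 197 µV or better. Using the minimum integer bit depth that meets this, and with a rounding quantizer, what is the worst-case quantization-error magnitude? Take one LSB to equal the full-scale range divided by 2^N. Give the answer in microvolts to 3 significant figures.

67.1 µV

Full-scale range = 1.1 V.
Need 2^N ≥ 1.1 V / 197 µV = 5584 → N_min = 13.
Step size = 1.1/8192 V = 134.28 µV.
|e|_max = LSB/2 = 67.1 µV.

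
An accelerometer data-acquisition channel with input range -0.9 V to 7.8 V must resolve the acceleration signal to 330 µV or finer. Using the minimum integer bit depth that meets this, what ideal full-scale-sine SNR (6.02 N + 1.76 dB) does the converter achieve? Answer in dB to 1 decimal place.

92.1 dB

Span: 7.8 V − (-0.9 V) = 8.7 V.
8.7 V / 330 µV = 26360. Since 2^14 = 16384 and 2^15 = 32768, N = 15.
6.02(15) + 1.76 = 92.06 dB.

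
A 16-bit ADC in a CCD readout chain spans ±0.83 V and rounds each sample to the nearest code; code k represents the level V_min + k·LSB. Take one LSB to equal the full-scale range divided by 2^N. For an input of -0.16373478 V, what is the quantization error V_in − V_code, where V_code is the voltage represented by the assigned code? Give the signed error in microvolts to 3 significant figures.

−4.31 µV

Span: 0.83 V − (-0.83 V) = 1.66 V. LSB = 1.66 V / 2^16 ≈ 25.33 µV.
(V_in − V_min)/LSB = (-0.16373478 − (-0.83)) × 65536/1.66 = 26303.8298 → nearest code k = 26304.
Reconstructed level: -0.83 + 26304 × 1.66/65536 V = -0.16373046875 V.
V_in − V_code = -0.16373478 − (-0.16373046875) = −4.31 µV.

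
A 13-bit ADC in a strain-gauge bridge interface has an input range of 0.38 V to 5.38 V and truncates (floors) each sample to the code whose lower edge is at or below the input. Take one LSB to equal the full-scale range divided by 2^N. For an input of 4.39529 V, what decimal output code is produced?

Span: 5.38 V − (0.38 V) = 5 V. LSB = 5 V / 2^13 ≈ 0.6104 mV.
(V_in − V_min) × 2^13/range = (4.39529 − (0.38)) × 8192/5 = 6578.651.
Floor → code = 6578.

6578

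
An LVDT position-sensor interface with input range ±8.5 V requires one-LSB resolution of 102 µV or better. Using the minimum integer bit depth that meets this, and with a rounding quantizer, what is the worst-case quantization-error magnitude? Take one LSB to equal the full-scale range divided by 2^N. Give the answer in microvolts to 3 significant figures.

Span: 8.5 V − (-8.5 V) = 17 V.
17 V / 102 µV = 166700. Since 2^17 = 131072 and 2^18 = 262144, N = 18.
LSB = 17 V ÷ 2^18 = 17/262144 V = 64.850 µV.
Half an LSB is 32.4 µV.

32.4 µV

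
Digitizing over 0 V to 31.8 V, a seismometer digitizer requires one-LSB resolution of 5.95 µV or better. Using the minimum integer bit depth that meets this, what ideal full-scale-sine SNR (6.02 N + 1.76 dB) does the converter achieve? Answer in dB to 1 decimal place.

140.2 dB

Full-scale range = 31.8 V.
Required number of levels: 31.8/5.95 µV = 5.3445e6; smallest N with 2^N ≥ that is 23.
6.02(23) + 1.76 = 140.22 dB.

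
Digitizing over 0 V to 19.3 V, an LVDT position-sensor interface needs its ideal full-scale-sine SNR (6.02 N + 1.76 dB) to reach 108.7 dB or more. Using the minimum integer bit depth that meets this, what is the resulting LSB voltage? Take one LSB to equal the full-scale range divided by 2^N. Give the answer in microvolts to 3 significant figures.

73.6 µV

Range is 19.3 V.
N ≥ (108.7 − 1.76)/6.02 = 17.764 → N_min = 18.
Step size = 19.3/262144 V = 73.6 µV.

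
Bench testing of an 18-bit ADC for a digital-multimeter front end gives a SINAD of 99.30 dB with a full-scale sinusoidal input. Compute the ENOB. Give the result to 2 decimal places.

16.20 bits

ENOB = (SINAD − 1.76) / 6.02 = (99.30 − 1.76) / 6.02 = 97.54 / 6.02 = 16.2027.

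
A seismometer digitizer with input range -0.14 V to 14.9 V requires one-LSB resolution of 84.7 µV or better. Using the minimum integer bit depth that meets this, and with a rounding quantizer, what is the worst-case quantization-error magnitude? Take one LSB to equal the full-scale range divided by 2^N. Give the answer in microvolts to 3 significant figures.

28.7 µV

Range = 14.9 − (-0.14) = 15.04 V.
Need 2^N ≥ 15.04 V / 84.7 µV = 177600 → N_min = 18.
One LSB is 15.04 V / 262144 = 57.373 µV.
Max error for round-to-nearest is LSB/2 = 28.7 µV.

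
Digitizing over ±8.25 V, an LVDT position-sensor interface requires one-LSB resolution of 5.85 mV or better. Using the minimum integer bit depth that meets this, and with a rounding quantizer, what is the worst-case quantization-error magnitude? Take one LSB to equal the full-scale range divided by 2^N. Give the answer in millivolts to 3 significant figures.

Range = 8.25 − (-8.25) = 16.5 V.
Levels needed ≥ 16.5/5.85 mV = 2821. 2^12 = 4096 suffices, so N_min = 12.
Step size = 16.5/4096 V = 4.0283 mV.
Max error for round-to-nearest is LSB/2 = 2.01 mV.

2.01 mV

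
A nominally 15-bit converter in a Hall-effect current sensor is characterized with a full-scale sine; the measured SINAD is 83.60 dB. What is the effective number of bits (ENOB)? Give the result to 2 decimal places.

ENOB = (83.60 − 1.76)/6.02 = 13.5947 bits.

13.59 bits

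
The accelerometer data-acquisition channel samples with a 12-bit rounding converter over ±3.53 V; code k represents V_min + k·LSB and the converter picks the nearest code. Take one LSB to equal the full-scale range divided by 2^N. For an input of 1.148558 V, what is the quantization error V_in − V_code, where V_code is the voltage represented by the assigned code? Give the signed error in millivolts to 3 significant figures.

+0.619 mV

Span: 3.53 V − (-3.53 V) = 7.06 V. LSB = 7.06 V / 2^12 ≈ 1.724 mV.
(V_in − V_min)/LSB = (1.148558 − (-3.53)) × 4096/7.06 = 2714.3589 → nearest code k = 2714.
Reconstructed level: -3.53 + 2714 × 7.06/4096 V = 1.147939453 V.
V_in − V_code = 1.148558 − (1.147939453) = +0.619 mV.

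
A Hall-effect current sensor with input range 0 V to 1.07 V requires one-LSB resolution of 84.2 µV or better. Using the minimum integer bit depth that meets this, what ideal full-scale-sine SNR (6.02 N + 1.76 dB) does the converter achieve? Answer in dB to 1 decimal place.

86.0 dB

V_FS = 1.07 V.
Need 2^N ≥ 1.07 V / 84.2 µV = 12710 → N_min = 14.
6.02(14) + 1.76 = 86.04 dB.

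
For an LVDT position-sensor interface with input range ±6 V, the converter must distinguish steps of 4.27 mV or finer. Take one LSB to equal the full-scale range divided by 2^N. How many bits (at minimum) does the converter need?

12 bits

Full-scale range = 6 V − (-6 V) = 12 V.
Required number of levels: 12/4.27 mV = 2810.3; smallest N with 2^N ≥ that is 12.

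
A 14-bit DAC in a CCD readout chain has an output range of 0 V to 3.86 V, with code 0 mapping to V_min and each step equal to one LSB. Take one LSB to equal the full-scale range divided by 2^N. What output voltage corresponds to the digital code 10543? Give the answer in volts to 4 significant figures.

2.484 V

Span = 3.86 V. LSB = 3.86 V / 2^14.
Output = V_min + (10543/16384) × range = 0 + 0.643494 × 3.86 V
      = 0 + 2.48389 = 2.48389 V.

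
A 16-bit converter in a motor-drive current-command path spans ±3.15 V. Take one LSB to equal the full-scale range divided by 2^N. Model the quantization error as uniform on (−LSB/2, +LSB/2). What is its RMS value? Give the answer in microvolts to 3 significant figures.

Full-scale range = 3.15 V − (-3.15 V) = 6.3 V.
LSB = 6.3 V / 2^16 = 96.130 µV.
V_rms = LSB/√12 = 96.130 µV / √12 = 27.8 µV.

27.8 µV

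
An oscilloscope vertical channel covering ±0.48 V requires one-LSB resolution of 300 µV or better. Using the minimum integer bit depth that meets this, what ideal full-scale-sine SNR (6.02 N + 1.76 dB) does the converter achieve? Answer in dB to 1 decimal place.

74.0 dB

The full-scale span is 0.48 − (-0.48) = 0.96 V.
Levels needed ≥ 0.96/300 µV = 3200. 2^12 = 4096 suffices, so N_min = 12.
6.02(12) + 1.76 = 74.00 dB.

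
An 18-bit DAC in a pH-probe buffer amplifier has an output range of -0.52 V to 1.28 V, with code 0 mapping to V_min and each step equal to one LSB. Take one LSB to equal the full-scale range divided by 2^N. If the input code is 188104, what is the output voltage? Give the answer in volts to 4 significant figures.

Range = 1.28 − (-0.52) = 1.8 V. LSB = 1.8 V / 2^18.
V_out = -0.52 + 188104 × (1.8/262144) V
      = -0.52 + 1.29161 = 0.771608 V.

0.7716 V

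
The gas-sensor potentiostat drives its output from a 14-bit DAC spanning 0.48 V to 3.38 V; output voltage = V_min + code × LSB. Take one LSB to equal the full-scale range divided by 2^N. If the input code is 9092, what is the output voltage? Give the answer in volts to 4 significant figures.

2.089 V

Full-scale range = 3.38 V − (0.48 V) = 2.9 V. LSB = 2.9 V / 2^14.
V_out = 0.48 + 9092 × (2.9/16384) V
      = 0.48 + 1.60930 = 2.08930 V.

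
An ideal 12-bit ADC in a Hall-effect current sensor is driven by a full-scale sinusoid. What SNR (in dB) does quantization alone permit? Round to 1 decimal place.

Ideal quantization SNR: 6.02 × 12 + 1.76 dB = 74.0 dB.

74.0 dB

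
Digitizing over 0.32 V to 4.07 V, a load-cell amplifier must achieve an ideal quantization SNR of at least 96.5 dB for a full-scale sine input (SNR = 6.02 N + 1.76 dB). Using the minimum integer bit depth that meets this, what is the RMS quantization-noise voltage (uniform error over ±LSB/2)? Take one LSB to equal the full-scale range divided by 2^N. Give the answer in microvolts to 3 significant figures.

16.5 µV

Full-scale range = 4.07 V − (0.32 V) = 3.75 V.
6.02 N + 1.76 ≥ 96.5 gives N ≥ 15.738, so the minimum integer is 16.
Step size = 3.75/65536 V = 57.220 µV.
RMS noise = LSB/√12 = 16.5 µV.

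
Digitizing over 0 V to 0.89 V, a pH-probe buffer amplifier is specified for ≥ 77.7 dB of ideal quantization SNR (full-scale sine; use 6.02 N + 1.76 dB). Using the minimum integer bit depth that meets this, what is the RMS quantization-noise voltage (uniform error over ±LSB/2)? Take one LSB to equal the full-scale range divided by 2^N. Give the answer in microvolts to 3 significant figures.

Range is 0.89 V.
Required N = ⌈(77.7 − 1.76)/6.02⌉ = ⌈12.615⌉ = 13.
One LSB is 0.89 V / 8192 = 108.64 µV.
σ_q = LSB/√12 = 108.64 µV/3.4641 = 31.4 µV.

31.4 µV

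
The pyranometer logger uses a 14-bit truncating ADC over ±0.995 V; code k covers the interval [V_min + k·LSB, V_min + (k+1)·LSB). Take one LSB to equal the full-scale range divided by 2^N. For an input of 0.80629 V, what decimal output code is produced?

14830

Span: 0.995 V − (-0.995 V) = 1.99 V. LSB = 1.99 V / 2^14 ≈ 121.5 µV.
code = ⌊(V_in − V_min)/LSB⌋ = ⌊(V_in − V_min) × 2^14 / range⌋
     = ⌊(0.80629 − (-0.995)) × 16384 / 1.99⌋ = ⌊1.80129 × 16384/1.99⌋
     = ⌊14830.319⌋ = 14830.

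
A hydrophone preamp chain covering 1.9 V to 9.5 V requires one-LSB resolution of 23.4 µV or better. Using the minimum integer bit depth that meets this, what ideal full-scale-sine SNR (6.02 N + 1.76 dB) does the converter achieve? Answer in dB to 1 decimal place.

Span: 9.5 V − (1.9 V) = 7.6 V.
Required number of levels: 7.6/23.4 µV = 324790; smallest N with 2^N ≥ that is 19.
6.02(19) + 1.76 = 116.14 dB.

116.1 dB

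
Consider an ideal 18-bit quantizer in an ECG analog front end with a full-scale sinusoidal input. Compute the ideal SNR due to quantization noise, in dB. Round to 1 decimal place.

110.1 dB

For an ideal N-bit converter with full-scale sine input, SNR = 6.02 N + 1.76 dB. SNR = 6.02 × 18 + 1.76 = 108.36 + 1.76 = 110.12 dB.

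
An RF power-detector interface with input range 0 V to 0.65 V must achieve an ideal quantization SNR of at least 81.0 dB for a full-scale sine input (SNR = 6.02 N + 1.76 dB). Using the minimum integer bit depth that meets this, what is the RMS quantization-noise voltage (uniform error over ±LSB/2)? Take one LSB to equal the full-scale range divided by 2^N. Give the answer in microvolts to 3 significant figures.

V_FS = 0.65 V.
Required N = ⌈(81.0 − 1.76)/6.02⌉ = ⌈13.163⌉ = 14.
LSB = 0.65 V ÷ 2^14 = 0.65/16384 V = 39.673 µV.
σ_q = LSB/√12 = 39.673 µV/3.4641 = 11.5 µV.

11.5 µV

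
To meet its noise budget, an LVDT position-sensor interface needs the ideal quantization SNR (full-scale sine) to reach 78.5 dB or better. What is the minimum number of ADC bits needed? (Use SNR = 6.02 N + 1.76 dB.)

13 bits

Required N = ⌈(78.5 − 1.76)/6.02⌉ = ⌈12.748⌉ = 13.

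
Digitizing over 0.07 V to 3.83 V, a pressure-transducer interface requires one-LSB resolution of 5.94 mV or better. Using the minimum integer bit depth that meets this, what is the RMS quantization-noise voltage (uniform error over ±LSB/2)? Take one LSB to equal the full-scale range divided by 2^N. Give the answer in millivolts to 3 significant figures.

The full-scale span is 3.83 − (0.07) = 3.76 V.
Required number of levels: 3.76/5.94 mV = 633.00; smallest N with 2^N ≥ that is 10.
Step size = 3.76/1024 V = 3.6719 mV.
RMS noise = LSB/√12 = 1.06 mV.

1.06 mV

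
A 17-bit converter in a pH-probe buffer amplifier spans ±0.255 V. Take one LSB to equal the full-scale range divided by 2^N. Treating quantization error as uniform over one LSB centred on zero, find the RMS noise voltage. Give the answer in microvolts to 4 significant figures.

The full-scale span is 0.255 − (-0.255) = 0.51 V.
One LSB is 0.51 V / 131072 = 3.89099 µV.
V_rms = LSB/√12 = 3.89099 µV / √12 = 1.123 µV.

1.123 µV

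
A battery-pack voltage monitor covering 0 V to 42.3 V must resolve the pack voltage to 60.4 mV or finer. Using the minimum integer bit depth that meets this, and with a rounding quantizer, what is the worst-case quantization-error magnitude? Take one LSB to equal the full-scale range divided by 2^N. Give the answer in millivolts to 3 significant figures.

20.7 mV

Range is 42.3 V.
Required number of levels: 42.3/60.4 mV = 700.33; smallest N with 2^N ≥ that is 10.
One LSB is 42.3 V / 1024 = 41.309 mV.
Half an LSB is 20.7 mV.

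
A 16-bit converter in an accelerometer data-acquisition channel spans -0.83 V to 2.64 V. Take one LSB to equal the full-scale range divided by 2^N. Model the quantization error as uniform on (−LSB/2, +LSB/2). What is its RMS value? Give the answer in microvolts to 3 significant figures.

15.3 µV

Full-scale range = 2.64 V − (-0.83 V) = 3.47 V.
LSB = 3.47 V / 2^16 = 52.948 µV.
V_rms = LSB/√12 = 52.948 µV / √12 = 15.3 µV.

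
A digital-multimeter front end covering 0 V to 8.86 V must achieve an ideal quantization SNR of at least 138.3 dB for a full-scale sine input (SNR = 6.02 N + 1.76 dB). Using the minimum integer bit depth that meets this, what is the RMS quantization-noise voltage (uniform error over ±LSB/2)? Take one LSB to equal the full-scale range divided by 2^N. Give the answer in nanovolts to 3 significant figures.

Range is 8.86 V.
Required N = ⌈(138.3 − 1.76)/6.02⌉ = ⌈22.681⌉ = 23.
LSB = 8.86 V / 2^23 = 1.0562 µV.
σ_q = LSB/√12 = 1.0562 µV/3.4641 = 305 nV.

305 nV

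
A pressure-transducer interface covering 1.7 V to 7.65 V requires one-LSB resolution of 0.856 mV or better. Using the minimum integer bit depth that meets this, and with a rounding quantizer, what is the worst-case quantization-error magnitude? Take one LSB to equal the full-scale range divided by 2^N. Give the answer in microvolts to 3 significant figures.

363 µV

Span: 7.65 V − (1.7 V) = 5.95 V.
5.95 V / 0.856 mV = 6951. Since 2^12 = 4096 and 2^13 = 8192, N = 13.
LSB = 5.95 V ÷ 2^13 = 5.95/8192 V = 0.72632 mV.
Half an LSB is 363 µV.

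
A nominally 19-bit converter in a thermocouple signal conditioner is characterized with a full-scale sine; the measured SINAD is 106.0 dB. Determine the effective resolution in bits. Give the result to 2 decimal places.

ENOB = (SINAD − 1.76) / 6.02 = (106.0 − 1.76) / 6.02 = 104.24 / 6.02 = 17.3156.

17.32 bits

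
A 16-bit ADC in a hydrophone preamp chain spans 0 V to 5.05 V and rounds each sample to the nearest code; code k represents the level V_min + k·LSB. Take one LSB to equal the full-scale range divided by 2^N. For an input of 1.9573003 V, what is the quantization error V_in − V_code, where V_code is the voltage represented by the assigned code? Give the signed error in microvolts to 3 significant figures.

−21.6 µV

Span = 5.05 V. LSB = 5.05 V / 2^16 ≈ 77.06 µV.
Position in LSBs: (1.9573003 − (0)) × 65536/5.05 = 25400.7193; rounding gives k = 25401.
V_code = 0 + (25401/65536) × 5.05 = 1.9573219299 V.
e = 1.9573003 − (1.9573219299) = −21.6 µV.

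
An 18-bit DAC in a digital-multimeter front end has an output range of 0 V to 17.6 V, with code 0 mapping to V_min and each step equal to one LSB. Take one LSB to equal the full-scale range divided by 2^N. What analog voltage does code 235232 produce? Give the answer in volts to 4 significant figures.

Range is 17.6 V. LSB = 17.6 V / 2^18.
V_out = 0 + 235232 × (17.6/262144) V
      = 0 + 15.7932 = 15.7932 V.

15.79 V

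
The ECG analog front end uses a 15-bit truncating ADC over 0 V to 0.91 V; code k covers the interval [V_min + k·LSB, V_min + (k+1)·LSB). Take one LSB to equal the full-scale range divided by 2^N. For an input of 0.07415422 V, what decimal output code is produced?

V_FS = 0.91 V. LSB = 0.91 V / 2^15 ≈ 27.77 µV.
V_in − V_min = 0.07415422 − (0) = 0.07415422 V.
Divide by LSB: 0.07415422 × 32768/0.91 = 2670.2038.
Truncating gives code 2670.

2670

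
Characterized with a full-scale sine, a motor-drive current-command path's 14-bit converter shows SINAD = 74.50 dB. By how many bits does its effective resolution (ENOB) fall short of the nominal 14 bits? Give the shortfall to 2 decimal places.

Effective bits = (74.50 − 1.76)/6.02 = 12.0831.
Shortfall = 14 − 12.0831 = 1.9169 bits.

1.92 bits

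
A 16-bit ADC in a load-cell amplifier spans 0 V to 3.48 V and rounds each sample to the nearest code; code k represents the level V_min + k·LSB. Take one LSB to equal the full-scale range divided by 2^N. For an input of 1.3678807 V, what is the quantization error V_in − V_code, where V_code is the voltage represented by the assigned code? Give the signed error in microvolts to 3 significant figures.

V_FS = 3.48 V. LSB = 3.48 V / 2^16 ≈ 53.10 µV.
Position in LSBs: (1.3678807 − (0)) × 65536/3.48 = 25760.1809; rounding gives k = 25760.
V_code = 0 + (25760/65536) × 3.48 = 1.3678710938 V.
e = 1.3678807 − (1.3678710938) = +9.61 µV.

+9.61 µV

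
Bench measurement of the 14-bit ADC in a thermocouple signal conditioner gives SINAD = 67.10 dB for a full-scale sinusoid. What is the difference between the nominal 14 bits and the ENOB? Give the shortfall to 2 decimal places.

3.15 bits

Effective bits = (67.10 − 1.76)/6.02 = 10.8538.
14 − 10.8538 = 3.15 bits below nominal.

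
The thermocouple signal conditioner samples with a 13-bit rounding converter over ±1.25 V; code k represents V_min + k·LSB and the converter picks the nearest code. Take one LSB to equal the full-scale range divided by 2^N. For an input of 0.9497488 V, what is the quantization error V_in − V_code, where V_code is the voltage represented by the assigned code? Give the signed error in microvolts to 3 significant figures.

+41.8 µV

Span: 1.25 V − (-1.25 V) = 2.5 V. LSB = 2.5 V / 2^13 ≈ 305.2 µV.
Position in LSBs: (0.9497488 − (-1.25)) × 8192/2.5 = 7208.1369; rounding gives k = 7208.
V_code = -1.25 + (7208/8192) × 2.5 = 0.9497070313 V.
V_in − V_code = 0.9497488 − (0.9497070313) = +41.8 µV.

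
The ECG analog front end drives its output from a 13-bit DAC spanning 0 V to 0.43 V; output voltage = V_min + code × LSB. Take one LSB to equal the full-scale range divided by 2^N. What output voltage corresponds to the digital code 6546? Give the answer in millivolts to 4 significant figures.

Full-scale range = 0.43 V. LSB = 0.43 V / 2^13.
V_out = 0 + 6546 × (0.43/8192) V
      = 0 V + 0.343601 V = 0.343601 V.

343.6 mV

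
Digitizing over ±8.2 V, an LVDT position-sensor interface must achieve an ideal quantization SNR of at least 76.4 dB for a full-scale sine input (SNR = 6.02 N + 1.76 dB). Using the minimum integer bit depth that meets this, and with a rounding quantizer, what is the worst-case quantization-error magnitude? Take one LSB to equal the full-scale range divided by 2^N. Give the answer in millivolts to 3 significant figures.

1.00 mV

The full-scale span is 8.2 − (-8.2) = 16.4 V.
Solving 6.02 N ≥ 76.4 − 1.76: N ≥ 12.399. Round up → N = 13.
LSB = 16.4 V ÷ 2^13 = 16.4/8192 V = 2.0020 mV.
|e|_max = LSB/2 = 1.00 mV.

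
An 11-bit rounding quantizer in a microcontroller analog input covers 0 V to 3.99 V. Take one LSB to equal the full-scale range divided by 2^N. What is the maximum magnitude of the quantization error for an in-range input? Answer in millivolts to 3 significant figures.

0.974 mV

Full-scale range = 3.99 V.
LSB = 3.99 V ÷ 2^11 = 3.99/2048 V = 1.9482 mV.
A rounding quantizer has |error| ≤ LSB/2 = 0.974 mV.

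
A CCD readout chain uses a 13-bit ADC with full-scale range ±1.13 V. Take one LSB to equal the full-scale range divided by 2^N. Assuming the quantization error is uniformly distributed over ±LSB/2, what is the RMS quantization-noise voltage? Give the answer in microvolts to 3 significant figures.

Span: 1.13 V − (-1.13 V) = 2.26 V.
LSB = 2.26 V ÷ 2^13 = 2.26/8192 V = 275.88 µV.
σ_q = LSB/√12 = 275.88 µV/3.4641 = 79.6 µV.

79.6 µV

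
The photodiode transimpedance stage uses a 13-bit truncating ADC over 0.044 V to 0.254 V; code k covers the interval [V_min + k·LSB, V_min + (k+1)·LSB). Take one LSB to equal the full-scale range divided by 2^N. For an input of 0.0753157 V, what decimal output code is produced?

Full-scale range = 0.254 V − (0.044 V) = 0.21 V. LSB = 0.21 V / 2^13 ≈ 25.63 µV.
(V_in − V_min) × 2^13/range = (0.0753157 − (0.044)) × 8192/0.21 = 1221.611.
Floor → code = 1221.

1221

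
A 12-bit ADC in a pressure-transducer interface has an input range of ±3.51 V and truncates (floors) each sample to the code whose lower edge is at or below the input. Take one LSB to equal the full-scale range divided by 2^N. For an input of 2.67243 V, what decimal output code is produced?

Range = 3.51 − (-3.51) = 7.02 V. LSB = 7.02 V / 2^12 ≈ 1.714 mV.
(V_in − V_min) × 2^12/range = (2.67243 − (-3.51)) × 4096/7.02 = 3607.298.
Floor → code = 3607.

3607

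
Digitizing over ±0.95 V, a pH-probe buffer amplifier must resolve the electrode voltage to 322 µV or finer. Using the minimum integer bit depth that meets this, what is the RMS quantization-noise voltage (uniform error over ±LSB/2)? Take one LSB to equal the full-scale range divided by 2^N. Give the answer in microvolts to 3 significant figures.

67.0 µV

Range = 0.95 − (-0.95) = 1.9 V.
Levels needed ≥ 1.9/322 µV = 5901. 2^13 = 8192 suffices, so N_min = 13.
LSB = 1.9 V ÷ 2^13 = 1.9/8192 V = 231.93 µV.
V_rms = LSB/√12 = 67.0 µV.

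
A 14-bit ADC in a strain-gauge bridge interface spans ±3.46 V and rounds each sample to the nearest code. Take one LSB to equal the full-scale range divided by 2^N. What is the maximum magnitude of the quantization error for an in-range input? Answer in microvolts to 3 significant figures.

Full-scale range = 3.46 V − (-3.46 V) = 6.92 V.
LSB = 6.92 V ÷ 2^14 = 6.92/16384 V = 422.36 µV.
Worst-case error for round-to-nearest is half an LSB: 211 µV.

211 µV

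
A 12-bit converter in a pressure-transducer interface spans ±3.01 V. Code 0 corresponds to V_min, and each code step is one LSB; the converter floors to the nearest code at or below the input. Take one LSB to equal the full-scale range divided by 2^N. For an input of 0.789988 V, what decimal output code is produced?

2585

Range = 3.01 − (-3.01) = 6.02 V. LSB = 6.02 V / 2^12 ≈ 1.470 mV.
(V_in − V_min) × 2^12/range = (0.789988 − (-3.01)) × 4096/6.02 = 2585.507.
Floor → code = 2585.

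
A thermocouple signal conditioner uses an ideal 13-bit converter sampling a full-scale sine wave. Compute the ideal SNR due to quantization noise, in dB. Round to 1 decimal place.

For an ideal N-bit converter with full-scale sine input, SNR = 6.02 N + 1.76 dB. SNR = 6.02 × 13 + 1.76 = 78.26 + 1.76 = 80.02 dB.

80.0 dB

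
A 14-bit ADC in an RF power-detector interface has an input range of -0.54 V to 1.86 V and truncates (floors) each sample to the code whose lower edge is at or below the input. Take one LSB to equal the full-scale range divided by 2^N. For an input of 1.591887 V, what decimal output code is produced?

The full-scale span is 1.86 − (-0.54) = 2.4 V. LSB = 2.4 V / 2^14 ≈ 146.5 µV.
code = ⌊(V_in − V_min)/LSB⌋ = ⌊(V_in − V_min) × 2^14 / range⌋
     = ⌊(1.591887 − (-0.54)) × 16384 / 2.4⌋ = ⌊2.131887 × 16384/2.4⌋
     = ⌊14553.682⌋ = 14553.

14553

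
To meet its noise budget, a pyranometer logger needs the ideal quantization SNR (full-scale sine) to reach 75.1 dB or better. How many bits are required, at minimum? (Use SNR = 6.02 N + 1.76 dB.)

13 bits

6.02 N + 1.76 ≥ 75.1 gives N ≥ 12.183, so the minimum integer is 13.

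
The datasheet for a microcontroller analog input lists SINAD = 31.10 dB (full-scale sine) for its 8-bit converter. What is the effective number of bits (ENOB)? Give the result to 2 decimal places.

(31.10 − 1.76) / 6.02 = 29.34/6.02 = 4.8738 effective bits.

4.87 bits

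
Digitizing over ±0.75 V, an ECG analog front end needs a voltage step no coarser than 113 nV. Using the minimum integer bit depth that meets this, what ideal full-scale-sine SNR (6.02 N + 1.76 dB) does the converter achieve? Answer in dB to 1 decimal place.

Range = 0.75 − (-0.75) = 1.5 V.
Need 2^N ≥ 1.5 V / 113 nV = 1.327e7 → N_min = 24.
6.02(24) + 1.76 = 146.24 dB.

146.2 dB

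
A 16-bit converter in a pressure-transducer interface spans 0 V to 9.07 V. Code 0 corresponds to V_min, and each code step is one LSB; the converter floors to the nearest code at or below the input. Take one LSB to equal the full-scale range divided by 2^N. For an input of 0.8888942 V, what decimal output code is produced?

6422

Span = 9.07 V. LSB = 9.07 V / 2^16 ≈ 138.4 µV.
(V_in − V_min) × 2^16/range = (0.8888942 − (0)) × 65536/9.07 = 6422.775.
Floor → code = 6422.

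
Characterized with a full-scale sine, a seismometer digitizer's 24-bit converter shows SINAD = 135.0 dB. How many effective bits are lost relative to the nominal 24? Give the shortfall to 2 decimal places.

1.87 bits

Effective bits = (135.0 − 1.76)/6.02 = 22.1329.
24 − 22.1329 = 1.87 bits below nominal.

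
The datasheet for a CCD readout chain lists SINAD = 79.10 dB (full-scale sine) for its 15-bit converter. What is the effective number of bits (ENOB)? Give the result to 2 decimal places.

12.85 bits

ENOB = (79.10 − 1.76)/6.02 = 12.8472 bits.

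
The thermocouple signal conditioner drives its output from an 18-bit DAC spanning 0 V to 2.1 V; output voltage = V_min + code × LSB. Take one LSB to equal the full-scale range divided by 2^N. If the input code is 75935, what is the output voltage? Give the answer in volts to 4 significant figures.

Range is 2.1 V. LSB = 2.1 V / 2^18.
Output = V_min + (75935/262144) × range = 0 + 0.289669 × 2.1 V
      = 0 + 0.608305 = 0.608305 V.

0.6083 V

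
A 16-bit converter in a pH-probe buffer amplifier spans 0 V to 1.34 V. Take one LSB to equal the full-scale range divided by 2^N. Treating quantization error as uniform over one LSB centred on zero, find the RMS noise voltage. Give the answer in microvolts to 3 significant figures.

5.90 µV

Range is 1.34 V.
LSB = 1.34 V ÷ 2^16 = 1.34/65536 V = 20.447 µV.
σ_q = LSB/√12 = 20.447 µV/3.4641 = 5.90 µV.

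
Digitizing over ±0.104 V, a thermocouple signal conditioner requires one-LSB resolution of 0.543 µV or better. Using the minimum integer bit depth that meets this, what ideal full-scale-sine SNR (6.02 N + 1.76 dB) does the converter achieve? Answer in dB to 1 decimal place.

Span: 0.104 V − (-0.104 V) = 0.208 V.
Levels needed ≥ 0.208/0.543 µV = 383100. 2^19 = 524288 suffices, so N_min = 19.
6.02(19) + 1.76 = 116.14 dB.

116.1 dB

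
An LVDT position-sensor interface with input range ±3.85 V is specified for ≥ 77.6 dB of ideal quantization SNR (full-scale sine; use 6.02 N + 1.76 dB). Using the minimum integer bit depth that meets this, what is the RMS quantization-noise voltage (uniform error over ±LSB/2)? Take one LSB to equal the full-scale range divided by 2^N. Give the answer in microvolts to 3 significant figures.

271 µV

The full-scale span is 3.85 − (-3.85) = 7.7 V.
Required N = ⌈(77.6 − 1.76)/6.02⌉ = ⌈12.598⌉ = 13.
One LSB is 7.7 V / 8192 = 0.93994 mV.
V_rms = LSB/√12 = 271 µV.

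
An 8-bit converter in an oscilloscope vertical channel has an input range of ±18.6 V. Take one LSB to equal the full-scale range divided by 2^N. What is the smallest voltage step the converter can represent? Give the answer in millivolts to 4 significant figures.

145.3 mV

The full-scale span is 18.6 − (-18.6) = 37.2 V.
There are 2^8 = 256 steps.
LSB = 37.2 V / 2^8 = 145.3 mV.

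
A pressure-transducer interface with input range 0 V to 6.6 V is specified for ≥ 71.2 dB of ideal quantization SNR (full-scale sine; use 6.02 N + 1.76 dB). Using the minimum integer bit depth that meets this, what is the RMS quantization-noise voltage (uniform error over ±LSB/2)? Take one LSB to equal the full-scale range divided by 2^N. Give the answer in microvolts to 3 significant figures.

465 µV

Range is 6.6 V.
Required N = ⌈(71.2 − 1.76)/6.02⌉ = ⌈11.535⌉ = 12.
LSB = 6.6 V ÷ 2^12 = 6.6/4096 V = 1.6113 mV.
σ_q = LSB/√12 = 1.6113 mV/3.4641 = 465 µV.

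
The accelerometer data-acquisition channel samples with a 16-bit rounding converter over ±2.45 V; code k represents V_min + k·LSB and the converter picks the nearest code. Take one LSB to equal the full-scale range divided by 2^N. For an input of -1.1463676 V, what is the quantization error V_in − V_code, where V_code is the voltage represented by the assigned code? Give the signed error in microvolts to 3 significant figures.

Span: 2.45 V − (-2.45 V) = 4.9 V. LSB = 4.9 V / 2^16 ≈ 74.77 µV.
(-1.1463676 − (-2.45)) / LSB = 1.3036324 × 65536/4.9 = 17435.6843. Nearest integer: k = 17436.
V_code = V_min + k × range/2^16 = -2.45 + 17436 × 4.9/65536 = -1.1463439941 V.
e = -1.1463676 − (-1.1463439941) = −23.6 µV.

−23.6 µV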